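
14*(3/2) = 21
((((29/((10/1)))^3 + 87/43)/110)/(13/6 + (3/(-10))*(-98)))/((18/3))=0.00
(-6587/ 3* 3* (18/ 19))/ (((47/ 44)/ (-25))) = 130422600/ 893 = 146049.94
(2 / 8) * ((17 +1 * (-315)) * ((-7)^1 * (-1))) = -1043 / 2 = -521.50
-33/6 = -11/2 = -5.50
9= 9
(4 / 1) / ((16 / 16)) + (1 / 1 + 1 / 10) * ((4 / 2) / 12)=251 / 60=4.18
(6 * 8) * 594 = 28512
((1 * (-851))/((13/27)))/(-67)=22977/871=26.38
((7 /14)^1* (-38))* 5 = -95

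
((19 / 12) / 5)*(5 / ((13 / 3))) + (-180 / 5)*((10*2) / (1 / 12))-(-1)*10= -448741 / 52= -8629.63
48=48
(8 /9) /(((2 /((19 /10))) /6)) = 76 /15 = 5.07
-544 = -544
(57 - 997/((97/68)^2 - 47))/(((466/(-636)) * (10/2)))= -98769066/4570295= -21.61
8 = 8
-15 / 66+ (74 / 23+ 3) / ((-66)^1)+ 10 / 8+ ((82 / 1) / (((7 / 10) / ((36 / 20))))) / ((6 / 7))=749675 / 3036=246.93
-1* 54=-54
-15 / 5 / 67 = -3 / 67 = -0.04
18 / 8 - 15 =-51 / 4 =-12.75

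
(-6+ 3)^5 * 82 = -19926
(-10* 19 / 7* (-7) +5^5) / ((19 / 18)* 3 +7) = 19890 / 61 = 326.07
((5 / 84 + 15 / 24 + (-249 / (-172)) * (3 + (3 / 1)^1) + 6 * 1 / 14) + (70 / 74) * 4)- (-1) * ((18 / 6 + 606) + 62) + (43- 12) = 191266729 / 267288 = 715.58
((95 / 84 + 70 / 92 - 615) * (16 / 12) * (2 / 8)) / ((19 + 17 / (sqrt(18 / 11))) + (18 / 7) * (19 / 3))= -292577675 / 43349986 + 140958475 * sqrt(22) / 260099916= -4.21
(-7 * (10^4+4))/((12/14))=-245098/3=-81699.33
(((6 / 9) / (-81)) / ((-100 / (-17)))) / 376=-17 / 4568400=-0.00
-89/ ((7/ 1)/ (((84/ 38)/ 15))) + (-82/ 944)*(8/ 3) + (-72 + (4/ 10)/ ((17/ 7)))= -4227259/ 57171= -73.94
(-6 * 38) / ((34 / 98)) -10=-11342 / 17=-667.18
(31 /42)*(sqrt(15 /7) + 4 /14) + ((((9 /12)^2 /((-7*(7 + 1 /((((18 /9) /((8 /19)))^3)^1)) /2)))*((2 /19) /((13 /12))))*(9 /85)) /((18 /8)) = 1646058887 /7809387495 + 31*sqrt(105) /294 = 1.29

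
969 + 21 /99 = 31984 /33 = 969.21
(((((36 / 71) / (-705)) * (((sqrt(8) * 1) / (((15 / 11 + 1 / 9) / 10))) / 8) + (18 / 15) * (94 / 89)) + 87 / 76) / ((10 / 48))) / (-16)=-244737 / 338200 + 891 * sqrt(2) / 2436010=-0.72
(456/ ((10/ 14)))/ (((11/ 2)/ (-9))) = -57456/ 55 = -1044.65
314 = 314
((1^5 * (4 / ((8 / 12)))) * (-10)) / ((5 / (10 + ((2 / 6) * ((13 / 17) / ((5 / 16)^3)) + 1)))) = -493492 / 2125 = -232.23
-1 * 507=-507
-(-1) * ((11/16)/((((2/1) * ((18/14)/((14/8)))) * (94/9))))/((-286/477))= -23373/312832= -0.07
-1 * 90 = -90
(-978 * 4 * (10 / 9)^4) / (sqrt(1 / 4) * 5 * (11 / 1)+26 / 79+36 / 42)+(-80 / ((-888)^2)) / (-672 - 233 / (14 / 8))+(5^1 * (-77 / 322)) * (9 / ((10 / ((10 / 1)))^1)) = -10767539158198477735 / 49253835043146672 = -218.61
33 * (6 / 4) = 99 / 2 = 49.50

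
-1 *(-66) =66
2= 2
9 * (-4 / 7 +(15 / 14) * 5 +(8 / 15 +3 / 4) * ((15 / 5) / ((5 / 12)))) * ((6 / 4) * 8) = 265086 / 175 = 1514.78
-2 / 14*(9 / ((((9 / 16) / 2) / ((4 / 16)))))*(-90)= 720 / 7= 102.86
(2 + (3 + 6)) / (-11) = -1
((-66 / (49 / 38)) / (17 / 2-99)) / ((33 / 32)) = 4864 / 8869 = 0.55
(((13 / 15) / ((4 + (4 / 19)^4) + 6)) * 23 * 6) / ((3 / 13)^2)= 6585250451 / 29327985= 224.54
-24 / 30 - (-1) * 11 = 51 / 5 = 10.20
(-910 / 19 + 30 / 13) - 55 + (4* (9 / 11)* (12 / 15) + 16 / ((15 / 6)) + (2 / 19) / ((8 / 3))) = -4973707 / 54340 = -91.53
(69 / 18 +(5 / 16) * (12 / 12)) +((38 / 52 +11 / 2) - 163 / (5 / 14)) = -1391593 / 3120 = -446.02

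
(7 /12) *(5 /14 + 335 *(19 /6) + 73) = 11909 /18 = 661.61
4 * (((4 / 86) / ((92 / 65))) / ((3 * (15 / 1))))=26 / 8901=0.00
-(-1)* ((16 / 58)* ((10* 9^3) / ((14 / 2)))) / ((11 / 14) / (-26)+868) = 3032640 / 9162289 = 0.33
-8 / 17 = -0.47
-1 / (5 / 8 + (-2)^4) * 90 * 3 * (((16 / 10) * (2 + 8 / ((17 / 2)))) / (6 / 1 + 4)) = -17280 / 2261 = -7.64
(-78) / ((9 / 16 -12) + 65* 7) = -1248 / 7097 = -0.18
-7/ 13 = -0.54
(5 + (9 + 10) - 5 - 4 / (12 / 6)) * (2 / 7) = 34 / 7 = 4.86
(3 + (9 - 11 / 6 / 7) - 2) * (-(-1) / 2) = 409 / 84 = 4.87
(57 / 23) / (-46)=-57 / 1058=-0.05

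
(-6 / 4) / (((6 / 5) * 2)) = -5 / 8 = -0.62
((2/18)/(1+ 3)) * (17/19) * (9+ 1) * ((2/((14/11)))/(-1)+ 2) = 85/798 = 0.11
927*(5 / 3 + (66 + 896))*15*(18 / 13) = 241196130 / 13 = 18553548.46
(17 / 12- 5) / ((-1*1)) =43 / 12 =3.58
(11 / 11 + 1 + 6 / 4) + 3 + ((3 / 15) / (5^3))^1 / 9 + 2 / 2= 7.50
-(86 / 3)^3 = -636056 / 27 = -23557.63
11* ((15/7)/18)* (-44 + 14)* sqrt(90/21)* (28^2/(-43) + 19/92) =19610525* sqrt(210)/193844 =1466.04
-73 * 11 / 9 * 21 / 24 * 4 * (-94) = 264187 / 9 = 29354.11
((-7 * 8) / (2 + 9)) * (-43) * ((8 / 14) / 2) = 688 / 11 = 62.55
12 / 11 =1.09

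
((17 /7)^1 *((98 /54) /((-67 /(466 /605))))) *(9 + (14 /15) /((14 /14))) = -8262646 /16416675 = -0.50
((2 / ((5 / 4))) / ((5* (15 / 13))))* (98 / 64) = 637 / 1500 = 0.42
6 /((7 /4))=24 /7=3.43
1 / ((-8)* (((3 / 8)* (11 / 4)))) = -4 / 33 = -0.12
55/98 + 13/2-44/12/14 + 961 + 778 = 513265/294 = 1745.80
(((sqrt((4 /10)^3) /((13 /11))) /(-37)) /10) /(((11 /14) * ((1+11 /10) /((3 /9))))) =-4 * sqrt(10) /108225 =-0.00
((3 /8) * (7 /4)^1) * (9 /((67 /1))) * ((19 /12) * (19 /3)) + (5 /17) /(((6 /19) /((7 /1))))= 3238151 /437376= 7.40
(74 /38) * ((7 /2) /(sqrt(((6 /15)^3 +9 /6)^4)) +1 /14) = 2.93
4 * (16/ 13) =64/ 13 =4.92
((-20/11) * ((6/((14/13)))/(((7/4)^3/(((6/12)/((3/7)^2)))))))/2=-2.57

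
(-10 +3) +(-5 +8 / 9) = -11.11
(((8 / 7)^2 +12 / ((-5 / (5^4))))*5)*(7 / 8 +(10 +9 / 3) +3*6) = -23407725 / 98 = -238854.34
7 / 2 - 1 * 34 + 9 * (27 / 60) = -529 / 20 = -26.45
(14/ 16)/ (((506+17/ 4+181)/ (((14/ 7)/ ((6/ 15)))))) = 1/ 158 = 0.01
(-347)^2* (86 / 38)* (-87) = -450450069 / 19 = -23707898.37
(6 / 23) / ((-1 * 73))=-6 / 1679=-0.00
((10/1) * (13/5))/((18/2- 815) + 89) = -26/717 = -0.04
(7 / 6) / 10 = 7 / 60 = 0.12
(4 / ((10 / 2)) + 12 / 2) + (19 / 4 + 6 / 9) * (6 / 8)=869 / 80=10.86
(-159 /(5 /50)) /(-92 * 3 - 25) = 1590 /301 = 5.28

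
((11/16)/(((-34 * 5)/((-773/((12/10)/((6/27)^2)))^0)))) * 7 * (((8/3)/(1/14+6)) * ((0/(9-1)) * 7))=0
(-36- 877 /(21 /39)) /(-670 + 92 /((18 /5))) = 104877 /40600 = 2.58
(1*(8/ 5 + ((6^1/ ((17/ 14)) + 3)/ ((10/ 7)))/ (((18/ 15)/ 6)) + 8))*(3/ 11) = 19071/ 1870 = 10.20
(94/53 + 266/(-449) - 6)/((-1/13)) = 1490762/23797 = 62.64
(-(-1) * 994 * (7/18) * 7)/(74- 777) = -24353/6327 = -3.85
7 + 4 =11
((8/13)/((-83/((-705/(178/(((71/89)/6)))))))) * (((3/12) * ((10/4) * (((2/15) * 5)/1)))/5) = 16685/51280554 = 0.00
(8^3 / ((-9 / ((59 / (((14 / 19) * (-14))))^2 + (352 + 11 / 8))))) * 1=-158206880 / 7203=-21964.03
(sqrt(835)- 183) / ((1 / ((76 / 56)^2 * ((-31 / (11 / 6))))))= 6143859 / 1078- 33573 * sqrt(835) / 1078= 4799.37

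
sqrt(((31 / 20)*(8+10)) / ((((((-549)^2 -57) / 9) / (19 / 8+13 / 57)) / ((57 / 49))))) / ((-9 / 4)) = -sqrt(3465173490) / 2636760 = -0.02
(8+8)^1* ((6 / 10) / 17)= 0.56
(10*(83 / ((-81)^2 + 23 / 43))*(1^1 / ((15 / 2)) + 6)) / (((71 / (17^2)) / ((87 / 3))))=2751884588 / 30048549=91.58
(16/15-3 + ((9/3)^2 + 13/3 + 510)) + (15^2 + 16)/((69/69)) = 3812/5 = 762.40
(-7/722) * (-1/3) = 7/2166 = 0.00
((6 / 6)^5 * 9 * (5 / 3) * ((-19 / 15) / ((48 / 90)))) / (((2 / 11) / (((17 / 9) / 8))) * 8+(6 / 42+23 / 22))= -11305 / 2332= -4.85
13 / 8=1.62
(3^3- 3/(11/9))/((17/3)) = 810/187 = 4.33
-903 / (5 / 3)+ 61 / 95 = -10282 / 19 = -541.16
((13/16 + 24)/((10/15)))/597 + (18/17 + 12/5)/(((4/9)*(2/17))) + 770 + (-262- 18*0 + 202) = 24714601/31840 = 776.21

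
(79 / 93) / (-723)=-79 / 67239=-0.00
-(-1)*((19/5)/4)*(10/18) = 19/36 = 0.53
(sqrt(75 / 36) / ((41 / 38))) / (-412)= -95 * sqrt(3) / 50676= -0.00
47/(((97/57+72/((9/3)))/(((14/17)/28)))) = 0.05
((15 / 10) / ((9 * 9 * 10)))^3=0.00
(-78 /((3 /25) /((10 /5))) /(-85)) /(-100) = -13 /85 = -0.15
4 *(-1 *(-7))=28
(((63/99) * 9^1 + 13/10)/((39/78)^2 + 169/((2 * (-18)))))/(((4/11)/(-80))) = 6957/20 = 347.85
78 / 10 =39 / 5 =7.80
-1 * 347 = -347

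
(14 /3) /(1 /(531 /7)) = 354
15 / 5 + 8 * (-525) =-4197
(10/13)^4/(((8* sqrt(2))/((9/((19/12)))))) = 67500* sqrt(2)/542659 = 0.18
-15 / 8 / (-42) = 5 / 112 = 0.04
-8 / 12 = -2 / 3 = -0.67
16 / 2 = 8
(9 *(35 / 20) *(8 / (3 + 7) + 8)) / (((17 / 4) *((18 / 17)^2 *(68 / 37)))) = 2849 / 180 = 15.83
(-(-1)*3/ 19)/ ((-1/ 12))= -36/ 19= -1.89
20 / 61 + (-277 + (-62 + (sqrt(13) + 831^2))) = sqrt(13) + 42103562 / 61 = 690225.93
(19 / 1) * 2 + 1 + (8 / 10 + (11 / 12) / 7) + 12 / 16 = 8543 / 210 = 40.68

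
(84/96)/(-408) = -7/3264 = -0.00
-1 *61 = -61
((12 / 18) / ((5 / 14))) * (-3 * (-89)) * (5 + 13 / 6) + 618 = 62848 / 15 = 4189.87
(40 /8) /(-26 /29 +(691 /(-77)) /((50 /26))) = -279125 /310557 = -0.90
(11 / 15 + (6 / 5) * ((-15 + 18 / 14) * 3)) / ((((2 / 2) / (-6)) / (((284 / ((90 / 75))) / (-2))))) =-725194 / 21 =-34533.05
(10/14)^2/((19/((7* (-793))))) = -19825/133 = -149.06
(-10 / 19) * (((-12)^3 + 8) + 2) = 17180 / 19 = 904.21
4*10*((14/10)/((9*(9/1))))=0.69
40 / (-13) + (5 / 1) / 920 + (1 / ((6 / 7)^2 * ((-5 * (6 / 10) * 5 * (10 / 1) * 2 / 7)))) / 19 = -188553107 / 61354800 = -3.07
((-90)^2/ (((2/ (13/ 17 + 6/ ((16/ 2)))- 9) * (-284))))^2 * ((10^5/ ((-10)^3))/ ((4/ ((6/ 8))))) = -3262764796875/ 12616231684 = -258.62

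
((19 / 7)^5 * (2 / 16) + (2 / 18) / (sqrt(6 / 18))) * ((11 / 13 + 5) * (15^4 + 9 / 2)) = 427538 * sqrt(3) / 13 + 4763818864179 / 873964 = 5507781.07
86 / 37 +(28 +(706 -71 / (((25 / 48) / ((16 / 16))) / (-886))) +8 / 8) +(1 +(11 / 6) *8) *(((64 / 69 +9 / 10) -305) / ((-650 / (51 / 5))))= 10088740620107 / 82972500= 121591.38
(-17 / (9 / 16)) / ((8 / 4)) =-136 / 9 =-15.11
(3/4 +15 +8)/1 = 95/4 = 23.75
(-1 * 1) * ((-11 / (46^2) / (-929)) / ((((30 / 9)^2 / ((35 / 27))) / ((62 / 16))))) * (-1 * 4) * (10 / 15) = 2387 / 353837520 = 0.00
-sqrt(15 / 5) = -sqrt(3) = -1.73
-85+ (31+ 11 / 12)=-637 / 12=-53.08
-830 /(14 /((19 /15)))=-1577 /21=-75.10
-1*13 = -13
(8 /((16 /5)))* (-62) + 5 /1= -150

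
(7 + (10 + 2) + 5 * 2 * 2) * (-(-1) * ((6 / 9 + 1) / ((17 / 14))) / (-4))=-455 / 34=-13.38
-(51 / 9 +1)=-6.67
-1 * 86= -86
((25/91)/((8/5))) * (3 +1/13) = 625/1183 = 0.53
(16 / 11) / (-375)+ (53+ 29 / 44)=885311 / 16500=53.66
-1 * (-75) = 75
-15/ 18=-5/ 6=-0.83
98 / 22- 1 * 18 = -13.55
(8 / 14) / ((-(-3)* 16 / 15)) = 0.18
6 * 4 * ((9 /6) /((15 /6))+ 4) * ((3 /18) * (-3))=-276 /5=-55.20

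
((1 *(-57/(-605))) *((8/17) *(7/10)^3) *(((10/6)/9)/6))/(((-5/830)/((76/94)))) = -20554618/326291625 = -0.06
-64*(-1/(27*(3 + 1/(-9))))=32/39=0.82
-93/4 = -23.25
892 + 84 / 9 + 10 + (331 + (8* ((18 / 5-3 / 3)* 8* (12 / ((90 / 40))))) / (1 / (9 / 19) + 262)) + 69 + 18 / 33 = 1315.24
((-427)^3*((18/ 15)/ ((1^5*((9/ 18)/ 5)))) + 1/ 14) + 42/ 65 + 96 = -850170866347/ 910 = -934253699.28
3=3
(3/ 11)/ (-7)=-3/ 77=-0.04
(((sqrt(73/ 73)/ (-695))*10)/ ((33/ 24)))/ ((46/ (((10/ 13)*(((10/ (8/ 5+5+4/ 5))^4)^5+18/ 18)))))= -764789251818332892698134900302944080/ 10570928980371148596237881329965599971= -0.07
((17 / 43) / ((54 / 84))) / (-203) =-34 / 11223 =-0.00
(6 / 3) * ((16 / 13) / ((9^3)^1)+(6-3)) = 6.00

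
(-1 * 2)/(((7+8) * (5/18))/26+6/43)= -13416/2011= -6.67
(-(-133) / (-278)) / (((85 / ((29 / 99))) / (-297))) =0.49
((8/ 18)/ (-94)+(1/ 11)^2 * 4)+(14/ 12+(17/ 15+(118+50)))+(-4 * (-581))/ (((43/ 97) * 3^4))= 46558421023/ 198078210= 235.05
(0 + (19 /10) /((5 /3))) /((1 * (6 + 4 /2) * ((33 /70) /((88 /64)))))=133 /320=0.42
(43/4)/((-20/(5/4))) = -43/64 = -0.67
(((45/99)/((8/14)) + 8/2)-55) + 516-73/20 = 25418/55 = 462.15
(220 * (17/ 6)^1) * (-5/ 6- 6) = -38335/ 9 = -4259.44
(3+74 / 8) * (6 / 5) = 14.70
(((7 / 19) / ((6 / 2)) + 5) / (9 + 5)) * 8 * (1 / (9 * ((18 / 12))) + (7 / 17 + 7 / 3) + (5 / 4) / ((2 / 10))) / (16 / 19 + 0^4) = 1215523 / 38556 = 31.53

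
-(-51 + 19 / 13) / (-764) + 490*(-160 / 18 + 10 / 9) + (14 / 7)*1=-85123655 / 22347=-3809.18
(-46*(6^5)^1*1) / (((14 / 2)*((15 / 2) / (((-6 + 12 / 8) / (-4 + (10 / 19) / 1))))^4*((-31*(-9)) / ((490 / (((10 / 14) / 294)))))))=-9326944691568 / 283669375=-32879.63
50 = 50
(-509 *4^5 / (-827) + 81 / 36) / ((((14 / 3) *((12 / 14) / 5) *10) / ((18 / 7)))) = 2690109 / 13232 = 203.30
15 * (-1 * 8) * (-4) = 480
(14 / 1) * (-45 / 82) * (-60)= 18900 / 41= 460.98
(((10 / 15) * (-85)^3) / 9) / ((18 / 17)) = -10440125 / 243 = -42963.48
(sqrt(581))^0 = 1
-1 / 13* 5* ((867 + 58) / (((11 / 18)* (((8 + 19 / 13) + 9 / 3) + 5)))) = -33.34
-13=-13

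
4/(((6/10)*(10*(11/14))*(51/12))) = 112/561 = 0.20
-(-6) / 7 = 6 / 7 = 0.86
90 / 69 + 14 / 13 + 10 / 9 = 9398 / 2691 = 3.49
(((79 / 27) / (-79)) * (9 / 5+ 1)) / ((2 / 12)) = -28 / 45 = -0.62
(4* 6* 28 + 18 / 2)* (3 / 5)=2043 / 5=408.60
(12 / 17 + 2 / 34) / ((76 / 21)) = 273 / 1292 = 0.21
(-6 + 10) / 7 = 4 / 7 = 0.57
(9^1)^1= 9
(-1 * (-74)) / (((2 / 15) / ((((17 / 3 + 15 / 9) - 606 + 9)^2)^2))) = 1811686549639385 / 27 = 67099501838495.74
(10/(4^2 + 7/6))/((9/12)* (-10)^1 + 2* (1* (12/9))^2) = -1080/7313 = -0.15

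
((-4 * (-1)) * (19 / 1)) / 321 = 76 / 321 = 0.24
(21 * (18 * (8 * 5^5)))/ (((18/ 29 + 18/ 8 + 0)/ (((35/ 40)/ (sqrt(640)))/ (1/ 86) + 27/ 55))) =657720000/ 407 + 114568125 * sqrt(10)/ 37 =11407809.45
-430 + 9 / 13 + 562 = 1725 / 13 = 132.69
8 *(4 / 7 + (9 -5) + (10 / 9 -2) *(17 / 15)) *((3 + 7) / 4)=13472 / 189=71.28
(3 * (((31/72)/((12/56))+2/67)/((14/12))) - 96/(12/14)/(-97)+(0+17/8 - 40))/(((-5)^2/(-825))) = 378042775/363944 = 1038.74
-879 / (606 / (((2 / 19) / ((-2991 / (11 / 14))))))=3223 / 80356206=0.00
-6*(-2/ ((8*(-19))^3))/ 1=-0.00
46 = 46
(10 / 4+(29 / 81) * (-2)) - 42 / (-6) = 1423 / 162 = 8.78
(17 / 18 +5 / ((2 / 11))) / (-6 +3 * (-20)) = -128 / 297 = -0.43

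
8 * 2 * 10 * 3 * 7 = 3360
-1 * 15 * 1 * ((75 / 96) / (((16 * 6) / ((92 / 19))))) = -2875 / 4864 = -0.59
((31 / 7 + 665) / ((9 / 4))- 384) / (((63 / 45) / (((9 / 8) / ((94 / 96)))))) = -163440 / 2303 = -70.97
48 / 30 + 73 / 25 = 113 / 25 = 4.52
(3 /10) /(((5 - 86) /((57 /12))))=-19 /1080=-0.02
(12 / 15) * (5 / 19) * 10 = 40 / 19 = 2.11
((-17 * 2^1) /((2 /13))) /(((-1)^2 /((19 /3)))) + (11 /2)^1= -8365 /6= -1394.17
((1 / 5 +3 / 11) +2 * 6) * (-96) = -1197.38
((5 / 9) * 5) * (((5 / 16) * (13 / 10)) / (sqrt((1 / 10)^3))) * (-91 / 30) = -29575 * sqrt(10) / 864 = -108.25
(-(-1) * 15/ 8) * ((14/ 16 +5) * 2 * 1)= 705/ 32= 22.03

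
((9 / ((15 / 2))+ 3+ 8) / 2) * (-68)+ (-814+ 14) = -6074 / 5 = -1214.80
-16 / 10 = -8 / 5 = -1.60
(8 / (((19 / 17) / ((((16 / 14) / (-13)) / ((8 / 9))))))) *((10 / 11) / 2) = -6120 / 19019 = -0.32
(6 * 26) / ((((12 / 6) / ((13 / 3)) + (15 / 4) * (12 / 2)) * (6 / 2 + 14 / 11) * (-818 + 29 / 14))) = -208208 / 106839319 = -0.00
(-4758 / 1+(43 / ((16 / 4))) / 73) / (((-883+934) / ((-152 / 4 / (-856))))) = -26396567 / 6373776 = -4.14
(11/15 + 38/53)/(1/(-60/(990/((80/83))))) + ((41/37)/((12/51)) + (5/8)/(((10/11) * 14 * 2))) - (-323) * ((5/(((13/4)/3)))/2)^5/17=3345411337218811375/2680313885016768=1248.14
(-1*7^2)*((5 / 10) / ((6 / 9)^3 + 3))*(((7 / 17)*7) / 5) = -4.28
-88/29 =-3.03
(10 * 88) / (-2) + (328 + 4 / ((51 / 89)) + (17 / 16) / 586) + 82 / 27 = -438882757 / 4303584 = -101.98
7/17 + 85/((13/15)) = 21766/221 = 98.49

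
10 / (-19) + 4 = 66 / 19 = 3.47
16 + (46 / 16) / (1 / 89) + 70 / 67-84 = 101261 / 536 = 188.92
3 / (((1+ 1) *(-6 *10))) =-0.02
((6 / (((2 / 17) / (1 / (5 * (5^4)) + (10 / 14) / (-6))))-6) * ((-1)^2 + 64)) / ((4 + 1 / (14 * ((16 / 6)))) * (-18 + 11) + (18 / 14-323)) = 2.24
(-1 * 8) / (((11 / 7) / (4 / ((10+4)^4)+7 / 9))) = -134474 / 33957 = -3.96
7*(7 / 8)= 49 / 8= 6.12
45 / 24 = 15 / 8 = 1.88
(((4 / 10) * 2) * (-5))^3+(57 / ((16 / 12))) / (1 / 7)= 941 / 4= 235.25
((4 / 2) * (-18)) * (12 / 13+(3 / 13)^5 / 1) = -12347100 / 371293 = -33.25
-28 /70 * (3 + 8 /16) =-7 /5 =-1.40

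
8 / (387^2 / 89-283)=356 / 62291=0.01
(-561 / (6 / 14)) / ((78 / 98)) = -64141 / 39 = -1644.64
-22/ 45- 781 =-35167/ 45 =-781.49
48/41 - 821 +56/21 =-100511/123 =-817.16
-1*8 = -8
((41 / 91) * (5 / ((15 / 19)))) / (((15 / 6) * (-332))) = -779 / 226590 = -0.00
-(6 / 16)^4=-81 / 4096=-0.02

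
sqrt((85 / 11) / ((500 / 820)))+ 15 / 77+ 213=216.75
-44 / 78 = -22 / 39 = -0.56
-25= -25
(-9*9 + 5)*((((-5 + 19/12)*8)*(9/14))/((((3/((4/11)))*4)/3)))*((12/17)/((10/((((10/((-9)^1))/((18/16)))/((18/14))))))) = -99712/15147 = -6.58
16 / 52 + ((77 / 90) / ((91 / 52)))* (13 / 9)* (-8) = -28124 / 5265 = -5.34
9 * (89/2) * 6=2403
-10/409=-0.02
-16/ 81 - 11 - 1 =-988/ 81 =-12.20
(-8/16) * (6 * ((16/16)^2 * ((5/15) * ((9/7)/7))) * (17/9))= -17/49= -0.35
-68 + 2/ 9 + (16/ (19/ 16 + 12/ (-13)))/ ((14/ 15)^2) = 8170/ 4851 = 1.68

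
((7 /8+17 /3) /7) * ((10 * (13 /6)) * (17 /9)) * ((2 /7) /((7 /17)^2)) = 50137165 /777924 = 64.45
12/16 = 3/4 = 0.75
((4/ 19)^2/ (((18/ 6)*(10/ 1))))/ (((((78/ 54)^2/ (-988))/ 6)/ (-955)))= 990144/ 247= 4008.68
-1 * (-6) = 6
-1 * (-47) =47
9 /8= 1.12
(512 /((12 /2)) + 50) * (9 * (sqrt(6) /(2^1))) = 609 * sqrt(6) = 1491.74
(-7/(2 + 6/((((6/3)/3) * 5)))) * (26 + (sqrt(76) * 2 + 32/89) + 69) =-297045/1691 - 140 * sqrt(19)/19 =-207.78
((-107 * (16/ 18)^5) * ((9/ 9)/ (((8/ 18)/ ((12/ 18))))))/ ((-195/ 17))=29802496/ 3838185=7.76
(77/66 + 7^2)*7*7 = 14749/6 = 2458.17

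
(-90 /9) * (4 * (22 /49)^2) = -19360 /2401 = -8.06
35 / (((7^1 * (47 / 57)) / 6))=1710 / 47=36.38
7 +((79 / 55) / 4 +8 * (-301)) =-528141 / 220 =-2400.64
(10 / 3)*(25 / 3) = 250 / 9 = 27.78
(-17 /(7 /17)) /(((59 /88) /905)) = -55728.72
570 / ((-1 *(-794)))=285 / 397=0.72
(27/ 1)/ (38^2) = 27/ 1444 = 0.02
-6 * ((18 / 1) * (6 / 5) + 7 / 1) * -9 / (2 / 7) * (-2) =-54054 / 5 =-10810.80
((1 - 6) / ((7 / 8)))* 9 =-360 / 7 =-51.43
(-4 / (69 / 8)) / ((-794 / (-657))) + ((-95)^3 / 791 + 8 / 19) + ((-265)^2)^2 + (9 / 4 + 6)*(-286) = 1353510456986703223 / 274459598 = 4931547181.62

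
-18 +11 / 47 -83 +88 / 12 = -93.43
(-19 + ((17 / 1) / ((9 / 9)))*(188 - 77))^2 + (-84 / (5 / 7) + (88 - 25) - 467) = 17444512 / 5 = 3488902.40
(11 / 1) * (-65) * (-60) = 42900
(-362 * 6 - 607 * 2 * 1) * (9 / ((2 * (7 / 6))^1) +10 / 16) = -424943 / 28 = -15176.54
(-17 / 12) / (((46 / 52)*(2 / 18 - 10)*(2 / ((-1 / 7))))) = -0.01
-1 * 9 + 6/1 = -3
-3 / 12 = -1 / 4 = -0.25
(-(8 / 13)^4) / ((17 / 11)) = -45056 / 485537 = -0.09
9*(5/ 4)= 45/ 4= 11.25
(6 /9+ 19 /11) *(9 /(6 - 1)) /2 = 237 /110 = 2.15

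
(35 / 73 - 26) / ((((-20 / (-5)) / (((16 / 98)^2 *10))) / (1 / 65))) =-59616 / 2278549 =-0.03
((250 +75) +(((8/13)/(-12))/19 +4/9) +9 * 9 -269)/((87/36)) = 1222132/21489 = 56.87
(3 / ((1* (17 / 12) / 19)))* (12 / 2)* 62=254448 / 17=14967.53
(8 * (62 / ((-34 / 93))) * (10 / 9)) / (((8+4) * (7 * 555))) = -3844 / 118881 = -0.03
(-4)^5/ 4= -256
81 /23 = 3.52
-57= -57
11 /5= 2.20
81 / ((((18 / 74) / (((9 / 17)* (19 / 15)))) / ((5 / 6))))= 6327 / 34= 186.09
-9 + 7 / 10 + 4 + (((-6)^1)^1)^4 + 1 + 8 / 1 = 13007 / 10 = 1300.70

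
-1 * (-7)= 7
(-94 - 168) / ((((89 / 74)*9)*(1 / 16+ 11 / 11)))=-310208 / 13617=-22.78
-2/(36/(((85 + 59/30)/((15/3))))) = -2609/2700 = -0.97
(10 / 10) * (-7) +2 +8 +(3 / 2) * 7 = 27 / 2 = 13.50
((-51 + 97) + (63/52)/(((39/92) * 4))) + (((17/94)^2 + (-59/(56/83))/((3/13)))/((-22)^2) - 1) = 1363921433597/30355477152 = 44.93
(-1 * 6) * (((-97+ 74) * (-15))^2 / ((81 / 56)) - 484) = -1472488 / 3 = -490829.33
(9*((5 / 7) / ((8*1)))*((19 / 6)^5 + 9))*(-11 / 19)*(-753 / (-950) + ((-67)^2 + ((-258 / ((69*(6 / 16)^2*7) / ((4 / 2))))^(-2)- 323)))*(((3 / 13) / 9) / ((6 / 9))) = -6717062467058534784523 / 275149777199431680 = -24412.39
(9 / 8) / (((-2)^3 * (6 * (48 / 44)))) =-11 / 512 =-0.02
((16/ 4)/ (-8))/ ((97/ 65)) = -65/ 194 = -0.34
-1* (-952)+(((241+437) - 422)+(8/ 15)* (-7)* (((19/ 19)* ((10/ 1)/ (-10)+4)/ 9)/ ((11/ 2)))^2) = 19732456/ 16335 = 1207.99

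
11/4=2.75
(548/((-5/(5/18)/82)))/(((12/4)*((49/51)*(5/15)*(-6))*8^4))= 95489/903168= 0.11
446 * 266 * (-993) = -117805548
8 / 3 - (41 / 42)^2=3023 / 1764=1.71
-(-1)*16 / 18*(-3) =-8 / 3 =-2.67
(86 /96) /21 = 43 /1008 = 0.04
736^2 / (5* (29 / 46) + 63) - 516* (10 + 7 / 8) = 15684443 / 6086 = 2577.13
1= 1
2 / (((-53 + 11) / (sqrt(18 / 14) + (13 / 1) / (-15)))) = 13 / 315 - sqrt(7) / 49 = -0.01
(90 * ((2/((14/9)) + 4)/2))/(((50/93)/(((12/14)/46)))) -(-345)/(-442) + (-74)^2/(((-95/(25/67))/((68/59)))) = -1620556088498/93533375845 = -17.33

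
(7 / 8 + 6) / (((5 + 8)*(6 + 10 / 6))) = 165 / 2392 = 0.07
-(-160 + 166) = -6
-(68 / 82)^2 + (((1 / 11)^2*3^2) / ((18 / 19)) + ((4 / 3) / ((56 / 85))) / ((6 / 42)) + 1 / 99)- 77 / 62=1398934627 / 113497758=12.33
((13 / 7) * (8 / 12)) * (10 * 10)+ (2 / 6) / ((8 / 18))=10463 / 84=124.56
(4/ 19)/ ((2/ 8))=16/ 19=0.84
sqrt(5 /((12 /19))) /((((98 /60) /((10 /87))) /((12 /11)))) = 0.22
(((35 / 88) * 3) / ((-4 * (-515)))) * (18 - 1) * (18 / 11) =3213 / 199408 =0.02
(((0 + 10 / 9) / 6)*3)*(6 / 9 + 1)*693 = 1925 / 3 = 641.67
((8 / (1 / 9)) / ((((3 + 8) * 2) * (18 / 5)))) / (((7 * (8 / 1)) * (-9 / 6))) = -5 / 462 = -0.01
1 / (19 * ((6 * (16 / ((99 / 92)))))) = 33 / 55936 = 0.00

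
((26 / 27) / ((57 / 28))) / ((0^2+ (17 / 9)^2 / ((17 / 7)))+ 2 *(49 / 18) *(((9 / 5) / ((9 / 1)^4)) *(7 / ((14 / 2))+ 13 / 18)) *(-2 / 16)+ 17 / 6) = 42456960 / 386137019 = 0.11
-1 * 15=-15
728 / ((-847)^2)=104 / 102487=0.00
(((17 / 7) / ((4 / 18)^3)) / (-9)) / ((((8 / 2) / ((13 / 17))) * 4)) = -1053 / 896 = -1.18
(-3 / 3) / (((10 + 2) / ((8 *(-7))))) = 14 / 3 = 4.67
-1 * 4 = -4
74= 74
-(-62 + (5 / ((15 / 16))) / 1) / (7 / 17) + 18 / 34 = 49319 / 357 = 138.15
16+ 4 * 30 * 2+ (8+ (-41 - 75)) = 148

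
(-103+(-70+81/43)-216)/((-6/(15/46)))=41615/1978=21.04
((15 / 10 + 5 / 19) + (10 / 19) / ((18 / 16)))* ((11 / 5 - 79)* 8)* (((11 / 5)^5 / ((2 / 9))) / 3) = -31457769728 / 296875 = -105963.01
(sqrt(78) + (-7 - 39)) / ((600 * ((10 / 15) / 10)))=-23 / 20 + sqrt(78) / 40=-0.93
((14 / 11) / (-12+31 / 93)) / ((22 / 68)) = -0.34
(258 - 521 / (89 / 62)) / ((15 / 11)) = -20548 / 267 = -76.96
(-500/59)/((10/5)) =-250/59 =-4.24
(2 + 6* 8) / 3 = 50 / 3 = 16.67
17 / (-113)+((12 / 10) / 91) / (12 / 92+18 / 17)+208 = 1656509041 / 7969325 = 207.86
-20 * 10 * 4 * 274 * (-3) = 657600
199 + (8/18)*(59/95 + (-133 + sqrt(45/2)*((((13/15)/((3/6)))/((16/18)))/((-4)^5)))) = 39947/285 - 13*sqrt(10)/10240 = 140.16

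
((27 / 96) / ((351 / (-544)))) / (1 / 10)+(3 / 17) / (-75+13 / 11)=-2347967 / 538356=-4.36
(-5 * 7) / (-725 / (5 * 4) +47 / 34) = 2380 / 2371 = 1.00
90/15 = 6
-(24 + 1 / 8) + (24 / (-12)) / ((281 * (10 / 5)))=-54241 / 2248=-24.13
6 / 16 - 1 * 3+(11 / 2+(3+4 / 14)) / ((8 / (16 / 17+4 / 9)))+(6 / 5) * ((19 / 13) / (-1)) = -530399 / 185640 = -2.86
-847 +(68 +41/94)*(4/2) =-33376/47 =-710.13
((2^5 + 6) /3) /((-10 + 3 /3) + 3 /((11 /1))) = -209 /144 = -1.45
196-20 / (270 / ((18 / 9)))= 5288 / 27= 195.85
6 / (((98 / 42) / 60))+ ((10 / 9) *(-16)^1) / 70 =9704 / 63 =154.03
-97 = -97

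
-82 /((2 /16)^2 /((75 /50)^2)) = -11808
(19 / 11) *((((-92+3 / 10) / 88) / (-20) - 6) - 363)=-637.27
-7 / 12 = -0.58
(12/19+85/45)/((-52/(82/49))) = -17671/217854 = -0.08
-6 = -6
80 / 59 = 1.36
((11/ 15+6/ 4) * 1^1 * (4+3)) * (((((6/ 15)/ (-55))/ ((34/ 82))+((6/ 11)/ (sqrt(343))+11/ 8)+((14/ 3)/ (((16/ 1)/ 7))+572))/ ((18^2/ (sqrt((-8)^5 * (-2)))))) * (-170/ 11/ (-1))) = 145792 * sqrt(7)/ 68607+242228302064/ 2205225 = 109848.52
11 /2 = 5.50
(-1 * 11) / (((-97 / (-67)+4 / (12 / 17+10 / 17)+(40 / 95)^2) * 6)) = -2926627 / 7528278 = -0.39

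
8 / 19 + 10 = 198 / 19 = 10.42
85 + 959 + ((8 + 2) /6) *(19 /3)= 9491 /9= 1054.56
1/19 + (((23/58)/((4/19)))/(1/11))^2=439091555/1022656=429.36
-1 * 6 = -6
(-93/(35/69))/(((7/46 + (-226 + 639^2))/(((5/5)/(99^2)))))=-32798/715509149355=-0.00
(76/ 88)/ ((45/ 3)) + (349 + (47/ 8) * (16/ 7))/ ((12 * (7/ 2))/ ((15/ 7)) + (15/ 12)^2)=67201969/ 3910830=17.18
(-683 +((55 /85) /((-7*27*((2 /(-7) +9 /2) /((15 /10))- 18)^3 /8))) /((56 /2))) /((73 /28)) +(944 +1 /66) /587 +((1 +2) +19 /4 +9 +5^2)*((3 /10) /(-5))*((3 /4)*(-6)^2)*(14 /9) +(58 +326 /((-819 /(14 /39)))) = -301850300050309072679 /980933836752054900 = -307.72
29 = 29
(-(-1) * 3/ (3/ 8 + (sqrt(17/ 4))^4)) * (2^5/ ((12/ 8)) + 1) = 1072/ 295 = 3.63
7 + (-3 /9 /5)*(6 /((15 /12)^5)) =107327 /15625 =6.87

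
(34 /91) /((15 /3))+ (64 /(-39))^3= -9019898 /2076165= -4.34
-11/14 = -0.79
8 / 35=0.23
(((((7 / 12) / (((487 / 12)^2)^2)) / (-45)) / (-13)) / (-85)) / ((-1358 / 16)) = 1536 / 30145317439603925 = 0.00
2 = 2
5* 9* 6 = 270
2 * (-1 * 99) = -198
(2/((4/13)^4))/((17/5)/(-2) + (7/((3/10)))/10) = 428415/1216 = 352.31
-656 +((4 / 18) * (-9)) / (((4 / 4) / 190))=-1036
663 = 663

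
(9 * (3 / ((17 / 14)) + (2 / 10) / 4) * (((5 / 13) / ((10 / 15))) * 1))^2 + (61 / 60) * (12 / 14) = 18834803867 / 109403840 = 172.16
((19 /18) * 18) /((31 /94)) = 57.61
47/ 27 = 1.74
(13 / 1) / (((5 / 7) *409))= 91 / 2045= 0.04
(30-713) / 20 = -683 / 20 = -34.15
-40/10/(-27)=4/27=0.15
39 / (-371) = -39 / 371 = -0.11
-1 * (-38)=38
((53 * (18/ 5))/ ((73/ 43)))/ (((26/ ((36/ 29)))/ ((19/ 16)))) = 3507381/ 550420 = 6.37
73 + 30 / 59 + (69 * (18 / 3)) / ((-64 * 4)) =542923 / 7552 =71.89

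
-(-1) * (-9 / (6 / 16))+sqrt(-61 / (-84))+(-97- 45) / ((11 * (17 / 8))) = -5624 / 187+sqrt(1281) / 42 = -29.22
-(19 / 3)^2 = -361 / 9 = -40.11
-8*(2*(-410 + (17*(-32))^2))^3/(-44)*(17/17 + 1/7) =42904844390718464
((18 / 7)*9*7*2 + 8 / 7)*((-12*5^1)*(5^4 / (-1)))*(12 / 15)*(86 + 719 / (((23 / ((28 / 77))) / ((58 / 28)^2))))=114083657880000 / 86779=1314645915.26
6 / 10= 3 / 5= 0.60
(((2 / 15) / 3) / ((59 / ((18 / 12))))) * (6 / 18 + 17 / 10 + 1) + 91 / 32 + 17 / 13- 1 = 3.15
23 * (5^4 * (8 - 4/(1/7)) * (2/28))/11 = -143750/77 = -1866.88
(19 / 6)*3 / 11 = 19 / 22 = 0.86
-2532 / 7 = -361.71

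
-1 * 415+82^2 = 6309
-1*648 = -648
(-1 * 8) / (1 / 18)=-144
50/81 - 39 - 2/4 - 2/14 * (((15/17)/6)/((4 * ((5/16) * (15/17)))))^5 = -413371939/10631250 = -38.88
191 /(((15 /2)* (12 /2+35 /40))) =3056 /825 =3.70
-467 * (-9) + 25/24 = 100897/24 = 4204.04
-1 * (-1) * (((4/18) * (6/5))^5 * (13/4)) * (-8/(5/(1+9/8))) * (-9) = 56576/421875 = 0.13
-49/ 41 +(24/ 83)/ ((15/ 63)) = 329/ 17015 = 0.02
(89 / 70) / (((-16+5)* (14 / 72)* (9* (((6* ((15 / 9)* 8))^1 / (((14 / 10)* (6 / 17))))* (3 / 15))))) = -267 / 130900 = -0.00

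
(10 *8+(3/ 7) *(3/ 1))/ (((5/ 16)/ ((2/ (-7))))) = -18208/ 245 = -74.32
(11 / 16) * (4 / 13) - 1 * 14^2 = -10181 / 52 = -195.79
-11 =-11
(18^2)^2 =104976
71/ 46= 1.54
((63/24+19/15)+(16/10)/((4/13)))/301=1091/36120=0.03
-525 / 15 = -35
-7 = -7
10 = 10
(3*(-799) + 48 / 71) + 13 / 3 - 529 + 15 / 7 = -4352002 / 1491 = -2918.85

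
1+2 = 3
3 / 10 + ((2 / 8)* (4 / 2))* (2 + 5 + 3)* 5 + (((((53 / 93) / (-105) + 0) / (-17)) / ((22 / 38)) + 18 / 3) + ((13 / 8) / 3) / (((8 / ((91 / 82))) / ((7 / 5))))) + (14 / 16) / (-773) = 46527599402897 / 1481552924544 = 31.40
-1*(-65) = 65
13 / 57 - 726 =-41369 / 57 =-725.77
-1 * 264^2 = -69696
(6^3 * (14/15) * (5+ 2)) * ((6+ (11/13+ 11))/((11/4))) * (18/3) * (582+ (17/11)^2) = 2778080191488/86515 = 32110965.63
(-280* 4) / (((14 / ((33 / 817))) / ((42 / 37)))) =-3.67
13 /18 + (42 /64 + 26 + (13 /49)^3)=928295101 /33882912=27.40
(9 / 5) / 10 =9 / 50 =0.18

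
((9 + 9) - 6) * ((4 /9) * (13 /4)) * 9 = 156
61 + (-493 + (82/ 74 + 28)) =-14907/ 37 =-402.89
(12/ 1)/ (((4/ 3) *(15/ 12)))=7.20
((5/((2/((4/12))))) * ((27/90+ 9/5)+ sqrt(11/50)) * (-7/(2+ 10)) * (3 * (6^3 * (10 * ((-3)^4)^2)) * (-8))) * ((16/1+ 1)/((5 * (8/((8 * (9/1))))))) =505931832 * sqrt(22)+ 10624568472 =12997599110.21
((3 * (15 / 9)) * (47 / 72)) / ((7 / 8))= 235 / 63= 3.73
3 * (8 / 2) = 12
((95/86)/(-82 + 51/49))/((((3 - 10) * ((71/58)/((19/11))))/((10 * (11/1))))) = 3664150/12111251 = 0.30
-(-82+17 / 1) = 65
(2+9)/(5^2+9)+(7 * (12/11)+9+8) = 9335/374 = 24.96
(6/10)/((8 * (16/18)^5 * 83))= 177147/108789760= 0.00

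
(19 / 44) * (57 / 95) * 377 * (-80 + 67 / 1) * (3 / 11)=-838071 / 2420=-346.31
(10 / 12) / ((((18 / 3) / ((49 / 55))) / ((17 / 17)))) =49 / 396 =0.12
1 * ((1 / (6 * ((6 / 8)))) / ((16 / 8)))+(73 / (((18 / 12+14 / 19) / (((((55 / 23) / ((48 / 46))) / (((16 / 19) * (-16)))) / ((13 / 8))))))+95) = 91.70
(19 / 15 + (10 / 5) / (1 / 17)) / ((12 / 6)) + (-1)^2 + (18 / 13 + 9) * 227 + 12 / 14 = 6488659 / 2730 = 2376.80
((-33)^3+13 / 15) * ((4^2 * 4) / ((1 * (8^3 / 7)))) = -1886647 / 60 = -31444.12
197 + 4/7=1383/7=197.57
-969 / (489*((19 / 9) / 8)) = -1224 / 163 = -7.51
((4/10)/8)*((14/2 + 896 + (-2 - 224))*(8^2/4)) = 2708/5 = 541.60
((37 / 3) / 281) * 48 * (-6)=-12.64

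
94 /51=1.84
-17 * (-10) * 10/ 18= 850/ 9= 94.44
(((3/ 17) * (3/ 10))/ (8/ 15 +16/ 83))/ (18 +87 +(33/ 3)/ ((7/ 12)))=5229/ 8882704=0.00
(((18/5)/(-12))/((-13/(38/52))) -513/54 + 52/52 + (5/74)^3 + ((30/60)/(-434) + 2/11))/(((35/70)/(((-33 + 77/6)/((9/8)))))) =24880946404897/83591886105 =297.65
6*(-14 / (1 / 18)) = -1512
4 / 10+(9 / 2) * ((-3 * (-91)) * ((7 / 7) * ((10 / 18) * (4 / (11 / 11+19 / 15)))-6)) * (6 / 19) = -3144314 / 1615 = -1946.94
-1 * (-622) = 622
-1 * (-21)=21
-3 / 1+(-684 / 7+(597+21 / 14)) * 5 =35013 / 14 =2500.93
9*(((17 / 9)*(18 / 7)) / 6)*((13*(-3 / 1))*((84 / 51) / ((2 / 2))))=-468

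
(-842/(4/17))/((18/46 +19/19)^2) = -3786053/2048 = -1848.66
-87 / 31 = -2.81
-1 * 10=-10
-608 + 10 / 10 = -607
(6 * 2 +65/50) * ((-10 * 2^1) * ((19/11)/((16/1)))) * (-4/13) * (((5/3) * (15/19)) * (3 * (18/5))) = 17955/143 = 125.56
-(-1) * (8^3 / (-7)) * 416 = -212992 / 7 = -30427.43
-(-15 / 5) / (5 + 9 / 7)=21 / 44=0.48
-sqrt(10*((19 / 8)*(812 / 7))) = -sqrt(2755) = -52.49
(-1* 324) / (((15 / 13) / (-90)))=25272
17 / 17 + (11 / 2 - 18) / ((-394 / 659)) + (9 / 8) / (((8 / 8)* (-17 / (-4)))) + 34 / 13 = 24.79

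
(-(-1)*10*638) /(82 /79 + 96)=252010 /3833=65.75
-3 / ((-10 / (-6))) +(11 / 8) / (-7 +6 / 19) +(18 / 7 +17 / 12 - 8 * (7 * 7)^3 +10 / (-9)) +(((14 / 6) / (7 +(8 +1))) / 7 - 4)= -602440164659 / 640080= -941195.11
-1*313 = -313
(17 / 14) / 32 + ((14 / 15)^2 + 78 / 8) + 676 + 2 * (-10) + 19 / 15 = 67326913 / 100800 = 667.93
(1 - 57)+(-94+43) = -107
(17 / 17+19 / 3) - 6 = 4 / 3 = 1.33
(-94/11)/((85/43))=-4.32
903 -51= 852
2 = 2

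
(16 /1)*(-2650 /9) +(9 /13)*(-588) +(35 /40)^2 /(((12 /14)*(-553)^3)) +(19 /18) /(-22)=-138569881018607 /27073757568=-5118.24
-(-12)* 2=24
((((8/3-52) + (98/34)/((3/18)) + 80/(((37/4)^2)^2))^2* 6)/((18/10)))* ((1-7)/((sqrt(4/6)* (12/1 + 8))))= -4685884748210572418* sqrt(6)/9135959059648521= -1256.36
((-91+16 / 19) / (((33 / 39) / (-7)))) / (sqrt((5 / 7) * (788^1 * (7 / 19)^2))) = 22269 * sqrt(6895) / 21670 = 85.33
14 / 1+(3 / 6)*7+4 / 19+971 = 37571 / 38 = 988.71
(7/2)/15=7/30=0.23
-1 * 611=-611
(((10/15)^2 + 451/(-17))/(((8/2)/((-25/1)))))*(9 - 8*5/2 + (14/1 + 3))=99775/102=978.19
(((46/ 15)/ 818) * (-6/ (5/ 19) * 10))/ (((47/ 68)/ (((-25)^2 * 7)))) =-104006000/ 19223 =-5410.50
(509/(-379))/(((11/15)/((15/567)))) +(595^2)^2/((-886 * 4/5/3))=-493777807065913025/930820968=-530475595.24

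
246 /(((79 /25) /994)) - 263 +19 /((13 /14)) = 79221213 /1027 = 77138.47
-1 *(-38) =38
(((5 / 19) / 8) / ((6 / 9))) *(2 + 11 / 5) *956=15057 / 76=198.12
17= 17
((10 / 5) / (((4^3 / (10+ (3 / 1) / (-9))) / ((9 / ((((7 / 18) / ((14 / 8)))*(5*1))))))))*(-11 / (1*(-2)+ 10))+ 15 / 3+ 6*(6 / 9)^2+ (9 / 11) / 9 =371131 / 84480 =4.39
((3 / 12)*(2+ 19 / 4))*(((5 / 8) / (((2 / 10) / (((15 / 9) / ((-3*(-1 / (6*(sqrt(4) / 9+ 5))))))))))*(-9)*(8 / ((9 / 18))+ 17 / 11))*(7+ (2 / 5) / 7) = -504120825 / 4928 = -102297.25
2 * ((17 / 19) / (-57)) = -34 / 1083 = -0.03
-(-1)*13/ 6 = 13/ 6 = 2.17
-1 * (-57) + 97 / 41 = 2434 / 41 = 59.37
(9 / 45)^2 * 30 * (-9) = -54 / 5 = -10.80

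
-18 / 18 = -1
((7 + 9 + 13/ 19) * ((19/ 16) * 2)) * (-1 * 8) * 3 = -951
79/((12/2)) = 79/6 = 13.17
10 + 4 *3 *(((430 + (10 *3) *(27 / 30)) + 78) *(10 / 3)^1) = 21410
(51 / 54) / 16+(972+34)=289745 / 288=1006.06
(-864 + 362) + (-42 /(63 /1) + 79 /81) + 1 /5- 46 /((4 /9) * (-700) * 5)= -501.46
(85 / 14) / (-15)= -17 / 42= -0.40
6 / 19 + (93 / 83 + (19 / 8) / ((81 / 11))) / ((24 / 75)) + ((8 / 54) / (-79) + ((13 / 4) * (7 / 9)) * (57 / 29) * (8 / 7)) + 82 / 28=1760750485997 / 131105169216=13.43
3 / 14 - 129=-1803 / 14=-128.79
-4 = -4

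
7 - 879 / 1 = -872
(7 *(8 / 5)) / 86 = 28 / 215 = 0.13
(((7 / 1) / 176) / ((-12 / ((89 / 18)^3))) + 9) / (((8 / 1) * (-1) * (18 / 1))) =-105919873 / 1773674496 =-0.06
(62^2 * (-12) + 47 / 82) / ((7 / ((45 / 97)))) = -170210205 / 55678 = -3057.05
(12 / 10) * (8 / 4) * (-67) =-804 / 5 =-160.80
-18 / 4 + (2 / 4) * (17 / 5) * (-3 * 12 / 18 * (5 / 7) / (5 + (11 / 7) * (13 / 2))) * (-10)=-1237 / 426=-2.90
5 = 5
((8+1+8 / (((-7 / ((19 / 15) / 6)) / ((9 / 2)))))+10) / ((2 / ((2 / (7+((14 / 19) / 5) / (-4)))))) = 7942 / 3087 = 2.57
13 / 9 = 1.44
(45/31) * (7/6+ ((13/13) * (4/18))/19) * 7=455/38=11.97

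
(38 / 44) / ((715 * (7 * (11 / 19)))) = 361 / 1211210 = 0.00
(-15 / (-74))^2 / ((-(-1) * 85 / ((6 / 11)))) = 135 / 512006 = 0.00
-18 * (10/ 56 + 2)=-549/ 14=-39.21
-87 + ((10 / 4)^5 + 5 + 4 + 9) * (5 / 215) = -116011 / 1376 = -84.31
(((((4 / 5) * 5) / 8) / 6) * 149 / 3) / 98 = 149 / 3528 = 0.04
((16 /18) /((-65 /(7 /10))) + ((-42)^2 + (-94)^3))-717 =-2426395753 /2925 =-829537.01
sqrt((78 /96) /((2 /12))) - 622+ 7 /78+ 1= -48431 /78+ sqrt(78) /4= -618.70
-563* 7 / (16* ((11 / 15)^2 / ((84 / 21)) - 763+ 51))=886725 / 2562716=0.35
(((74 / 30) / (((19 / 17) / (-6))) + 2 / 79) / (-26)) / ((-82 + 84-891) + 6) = -49596 / 86149895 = -0.00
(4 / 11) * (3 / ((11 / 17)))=204 / 121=1.69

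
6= 6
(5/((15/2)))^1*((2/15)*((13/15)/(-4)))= -13/675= -0.02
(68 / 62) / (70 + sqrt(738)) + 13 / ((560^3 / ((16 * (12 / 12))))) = 13062278643 / 708072736000-51 * sqrt(82) / 64511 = 0.01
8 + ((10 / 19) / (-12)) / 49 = 44683 / 5586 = 8.00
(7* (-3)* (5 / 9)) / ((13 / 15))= -175 / 13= -13.46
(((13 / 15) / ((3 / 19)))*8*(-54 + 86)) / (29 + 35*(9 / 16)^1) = 53248 / 1845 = 28.86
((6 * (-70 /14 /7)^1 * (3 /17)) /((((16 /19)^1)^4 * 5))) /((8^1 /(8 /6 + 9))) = -12119853 /31195136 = -0.39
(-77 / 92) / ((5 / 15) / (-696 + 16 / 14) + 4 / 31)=-6.51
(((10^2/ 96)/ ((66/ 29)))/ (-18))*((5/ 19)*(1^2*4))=-3625/ 135432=-0.03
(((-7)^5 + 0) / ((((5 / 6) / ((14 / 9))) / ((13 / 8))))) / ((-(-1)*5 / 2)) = -1529437 / 75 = -20392.49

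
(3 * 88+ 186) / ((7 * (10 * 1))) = 45 / 7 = 6.43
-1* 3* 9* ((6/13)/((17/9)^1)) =-1458/221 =-6.60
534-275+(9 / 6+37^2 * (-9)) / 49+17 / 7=981 / 98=10.01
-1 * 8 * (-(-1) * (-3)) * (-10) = -240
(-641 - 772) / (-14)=1413 / 14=100.93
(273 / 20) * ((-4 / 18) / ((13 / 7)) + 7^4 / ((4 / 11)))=21630217 / 240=90125.90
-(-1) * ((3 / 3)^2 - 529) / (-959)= 528 / 959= 0.55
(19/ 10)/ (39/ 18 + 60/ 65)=741/ 1205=0.61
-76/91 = -0.84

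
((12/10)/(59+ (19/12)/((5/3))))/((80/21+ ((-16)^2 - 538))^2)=2646/10230156959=0.00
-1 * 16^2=-256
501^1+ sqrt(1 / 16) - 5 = 1985 / 4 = 496.25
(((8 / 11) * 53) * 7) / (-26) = -1484 / 143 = -10.38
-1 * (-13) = 13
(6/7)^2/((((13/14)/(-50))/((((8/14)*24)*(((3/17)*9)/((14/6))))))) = -27993600/75803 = -369.29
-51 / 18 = -17 / 6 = -2.83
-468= -468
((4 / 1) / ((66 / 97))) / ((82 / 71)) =6887 / 1353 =5.09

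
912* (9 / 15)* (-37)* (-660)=13362624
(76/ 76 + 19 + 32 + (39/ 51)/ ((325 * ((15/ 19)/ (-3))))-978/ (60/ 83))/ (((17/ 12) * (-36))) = 5528863/ 216750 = 25.51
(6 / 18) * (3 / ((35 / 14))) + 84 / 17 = 454 / 85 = 5.34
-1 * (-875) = 875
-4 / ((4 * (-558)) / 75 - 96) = 25 / 786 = 0.03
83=83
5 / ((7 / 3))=15 / 7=2.14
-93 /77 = -1.21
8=8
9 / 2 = 4.50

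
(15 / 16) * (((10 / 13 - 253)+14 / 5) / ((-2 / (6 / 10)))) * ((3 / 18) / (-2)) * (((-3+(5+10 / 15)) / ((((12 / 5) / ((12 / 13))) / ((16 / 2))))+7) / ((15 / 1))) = -9614309 / 1622400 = -5.93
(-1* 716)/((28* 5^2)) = -179/175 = -1.02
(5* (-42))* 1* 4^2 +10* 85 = -2510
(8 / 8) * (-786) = -786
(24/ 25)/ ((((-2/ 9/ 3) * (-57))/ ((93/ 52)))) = 2511/ 6175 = 0.41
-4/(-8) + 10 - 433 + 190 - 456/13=-6957/26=-267.58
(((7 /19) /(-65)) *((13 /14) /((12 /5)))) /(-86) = 1 /39216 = 0.00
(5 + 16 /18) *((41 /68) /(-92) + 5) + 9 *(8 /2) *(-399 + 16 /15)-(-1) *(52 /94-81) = -21135962471 /1470160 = -14376.64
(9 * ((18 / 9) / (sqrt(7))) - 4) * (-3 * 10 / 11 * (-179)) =-21480 / 11 + 96660 * sqrt(7) / 77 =1368.55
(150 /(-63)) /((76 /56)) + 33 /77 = -529 /399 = -1.33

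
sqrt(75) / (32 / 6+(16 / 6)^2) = 0.70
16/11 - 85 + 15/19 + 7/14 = -82.26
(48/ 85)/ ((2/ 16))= 384/ 85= 4.52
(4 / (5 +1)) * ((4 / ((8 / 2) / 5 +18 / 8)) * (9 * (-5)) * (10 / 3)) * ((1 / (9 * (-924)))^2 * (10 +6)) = -0.00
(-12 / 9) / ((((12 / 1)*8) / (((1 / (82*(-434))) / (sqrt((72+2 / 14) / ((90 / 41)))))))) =sqrt(57974) / 3536877792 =0.00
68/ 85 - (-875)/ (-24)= -4279/ 120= -35.66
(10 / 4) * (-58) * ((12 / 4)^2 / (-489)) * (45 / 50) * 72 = 28188 / 163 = 172.93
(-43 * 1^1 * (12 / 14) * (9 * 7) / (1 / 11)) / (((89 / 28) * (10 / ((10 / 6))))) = -119196 / 89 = -1339.28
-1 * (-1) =1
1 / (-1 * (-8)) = 1 / 8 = 0.12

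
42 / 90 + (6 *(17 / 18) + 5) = 11.13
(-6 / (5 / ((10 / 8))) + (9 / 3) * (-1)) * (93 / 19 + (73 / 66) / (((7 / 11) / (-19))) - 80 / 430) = 2914815 / 22876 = 127.42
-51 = -51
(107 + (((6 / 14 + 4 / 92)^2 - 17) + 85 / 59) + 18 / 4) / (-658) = -294133209 / 2012610124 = -0.15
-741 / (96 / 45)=-11115 / 32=-347.34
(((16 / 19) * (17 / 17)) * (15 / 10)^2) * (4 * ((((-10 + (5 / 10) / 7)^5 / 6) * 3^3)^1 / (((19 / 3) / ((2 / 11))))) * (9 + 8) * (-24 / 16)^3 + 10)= 5787546304131243 / 1067849552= 5419814.33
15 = 15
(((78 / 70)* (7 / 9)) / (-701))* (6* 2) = -52 / 3505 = -0.01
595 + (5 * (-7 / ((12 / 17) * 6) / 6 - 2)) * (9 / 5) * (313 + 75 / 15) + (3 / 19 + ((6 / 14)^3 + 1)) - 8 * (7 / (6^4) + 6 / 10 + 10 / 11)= -1376931207709 / 232265880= -5928.25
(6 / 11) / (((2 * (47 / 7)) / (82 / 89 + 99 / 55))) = 25431 / 230065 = 0.11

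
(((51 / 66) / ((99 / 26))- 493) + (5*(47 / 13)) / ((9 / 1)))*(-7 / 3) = 1145.17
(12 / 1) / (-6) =-2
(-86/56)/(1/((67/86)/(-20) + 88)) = -151293/1120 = -135.08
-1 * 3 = -3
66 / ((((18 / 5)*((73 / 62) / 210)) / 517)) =123407900 / 73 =1690519.18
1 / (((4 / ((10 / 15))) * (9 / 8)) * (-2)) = -0.07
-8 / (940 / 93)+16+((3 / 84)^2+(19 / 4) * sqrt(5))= 19 * sqrt(5) / 4+2802251 / 184240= 25.83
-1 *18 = -18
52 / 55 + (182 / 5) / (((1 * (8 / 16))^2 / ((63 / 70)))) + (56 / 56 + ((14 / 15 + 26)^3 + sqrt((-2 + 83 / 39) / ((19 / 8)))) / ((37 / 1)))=2 * sqrt(7410) / 27417 + 908004049 / 1373625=661.03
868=868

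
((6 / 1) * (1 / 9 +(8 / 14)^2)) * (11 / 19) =4246 / 2793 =1.52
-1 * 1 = -1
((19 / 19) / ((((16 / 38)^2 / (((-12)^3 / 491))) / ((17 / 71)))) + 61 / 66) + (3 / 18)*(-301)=-62117192 / 1150413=-54.00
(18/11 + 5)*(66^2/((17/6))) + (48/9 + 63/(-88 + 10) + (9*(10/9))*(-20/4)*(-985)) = 78840445/1326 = 59457.35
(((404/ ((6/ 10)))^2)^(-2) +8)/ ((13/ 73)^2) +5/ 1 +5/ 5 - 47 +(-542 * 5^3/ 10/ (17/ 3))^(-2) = 392908369802099943309577/ 1859830106058905760000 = 211.26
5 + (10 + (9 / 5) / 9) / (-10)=199 / 50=3.98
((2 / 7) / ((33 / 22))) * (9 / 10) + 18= 636 / 35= 18.17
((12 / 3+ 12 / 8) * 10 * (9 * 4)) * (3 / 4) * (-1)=-1485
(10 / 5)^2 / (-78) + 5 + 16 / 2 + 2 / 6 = 518 / 39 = 13.28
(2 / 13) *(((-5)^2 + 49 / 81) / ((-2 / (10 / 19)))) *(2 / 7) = -41480 / 140049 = -0.30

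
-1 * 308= -308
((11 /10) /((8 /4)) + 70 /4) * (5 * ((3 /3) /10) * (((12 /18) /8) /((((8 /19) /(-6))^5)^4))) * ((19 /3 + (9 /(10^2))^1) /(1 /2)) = 10130794841857813125837669994882907706183 /8796093022208000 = 1151738029177273929899192.00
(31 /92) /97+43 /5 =383887 /44620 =8.60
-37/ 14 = -2.64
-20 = -20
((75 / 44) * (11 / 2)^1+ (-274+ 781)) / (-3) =-1377 / 8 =-172.12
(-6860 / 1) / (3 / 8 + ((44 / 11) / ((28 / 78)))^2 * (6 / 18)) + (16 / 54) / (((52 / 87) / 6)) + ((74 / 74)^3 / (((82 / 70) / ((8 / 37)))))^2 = -78976320708172 / 489767228847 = -161.25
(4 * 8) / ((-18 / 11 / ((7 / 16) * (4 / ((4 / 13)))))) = -1001 / 9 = -111.22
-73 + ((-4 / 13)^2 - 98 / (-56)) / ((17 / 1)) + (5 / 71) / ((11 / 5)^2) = -72.88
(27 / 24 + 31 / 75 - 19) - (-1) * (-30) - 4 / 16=-28627 / 600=-47.71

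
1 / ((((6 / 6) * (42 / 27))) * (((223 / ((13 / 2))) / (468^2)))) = 6406452 / 1561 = 4104.07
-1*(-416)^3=71991296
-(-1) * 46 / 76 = 23 / 38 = 0.61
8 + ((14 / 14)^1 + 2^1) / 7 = 59 / 7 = 8.43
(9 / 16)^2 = 81 / 256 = 0.32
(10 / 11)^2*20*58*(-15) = -1740000 / 121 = -14380.17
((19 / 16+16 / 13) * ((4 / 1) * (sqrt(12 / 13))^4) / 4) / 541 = 4527 / 1188577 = 0.00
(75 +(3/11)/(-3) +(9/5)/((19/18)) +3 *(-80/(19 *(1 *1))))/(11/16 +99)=1069792/1666775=0.64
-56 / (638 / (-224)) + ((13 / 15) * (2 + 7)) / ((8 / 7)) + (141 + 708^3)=4528461214247 / 12760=354895079.49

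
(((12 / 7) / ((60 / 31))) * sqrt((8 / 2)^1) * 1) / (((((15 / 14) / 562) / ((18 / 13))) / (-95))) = -7944432 / 65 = -122222.03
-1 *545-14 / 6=-1642 / 3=-547.33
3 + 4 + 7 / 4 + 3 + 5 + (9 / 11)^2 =8431 / 484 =17.42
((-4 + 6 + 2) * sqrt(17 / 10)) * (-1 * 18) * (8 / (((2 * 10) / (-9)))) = 648 * sqrt(170) / 25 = 337.96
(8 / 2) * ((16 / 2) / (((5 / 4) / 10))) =256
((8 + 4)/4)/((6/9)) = 9/2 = 4.50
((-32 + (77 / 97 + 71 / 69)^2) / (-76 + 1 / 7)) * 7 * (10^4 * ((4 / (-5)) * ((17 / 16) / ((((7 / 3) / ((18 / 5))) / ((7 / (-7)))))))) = 30574431238400 / 880992897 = 34704.52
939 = 939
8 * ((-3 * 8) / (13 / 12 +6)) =-2304 / 85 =-27.11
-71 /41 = -1.73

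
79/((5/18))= 1422/5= 284.40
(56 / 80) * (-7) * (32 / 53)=-784 / 265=-2.96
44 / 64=11 / 16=0.69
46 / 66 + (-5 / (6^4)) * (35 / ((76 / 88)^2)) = 663799 / 1286604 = 0.52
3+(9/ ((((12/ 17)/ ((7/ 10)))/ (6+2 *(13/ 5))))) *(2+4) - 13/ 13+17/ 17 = 15069/ 25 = 602.76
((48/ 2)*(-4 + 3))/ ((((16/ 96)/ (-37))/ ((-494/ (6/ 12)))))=-5264064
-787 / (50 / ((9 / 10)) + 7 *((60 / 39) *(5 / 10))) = -92079 / 7130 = -12.91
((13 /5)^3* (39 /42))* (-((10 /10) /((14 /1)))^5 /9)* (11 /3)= -0.00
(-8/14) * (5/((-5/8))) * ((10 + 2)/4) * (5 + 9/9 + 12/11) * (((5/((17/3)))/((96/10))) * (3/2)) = 13.41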